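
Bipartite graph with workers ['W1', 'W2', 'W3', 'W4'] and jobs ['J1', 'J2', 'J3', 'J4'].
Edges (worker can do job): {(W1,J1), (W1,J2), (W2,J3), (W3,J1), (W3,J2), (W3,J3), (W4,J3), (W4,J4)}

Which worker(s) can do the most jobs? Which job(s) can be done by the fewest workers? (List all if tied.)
Most versatile: W3 (3 jobs); Least covered: J4 (1 workers)

Worker degrees (jobs they can do): W1:2, W2:1, W3:3, W4:2
Job degrees (workers who can do it): J1:2, J2:2, J3:3, J4:1

Maximum worker degree is 3, achieved by: W3
Minimum job degree is 1, achieved by: J4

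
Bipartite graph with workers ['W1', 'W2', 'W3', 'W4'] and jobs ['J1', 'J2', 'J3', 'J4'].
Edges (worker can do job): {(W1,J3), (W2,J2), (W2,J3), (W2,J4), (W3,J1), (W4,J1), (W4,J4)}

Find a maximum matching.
Matching: {(W1,J3), (W2,J2), (W3,J1), (W4,J4)}

Maximum matching (size 4):
  W1 → J3
  W2 → J2
  W3 → J1
  W4 → J4

Each worker is assigned to at most one job, and each job to at most one worker.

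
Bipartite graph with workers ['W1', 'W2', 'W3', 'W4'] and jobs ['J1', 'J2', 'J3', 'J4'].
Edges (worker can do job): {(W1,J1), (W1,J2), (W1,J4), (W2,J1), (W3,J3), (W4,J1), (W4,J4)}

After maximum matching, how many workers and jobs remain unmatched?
Unmatched: 0 workers, 0 jobs

Maximum matching size: 4
Workers: 4 total, 4 matched, 0 unmatched
Jobs: 4 total, 4 matched, 0 unmatched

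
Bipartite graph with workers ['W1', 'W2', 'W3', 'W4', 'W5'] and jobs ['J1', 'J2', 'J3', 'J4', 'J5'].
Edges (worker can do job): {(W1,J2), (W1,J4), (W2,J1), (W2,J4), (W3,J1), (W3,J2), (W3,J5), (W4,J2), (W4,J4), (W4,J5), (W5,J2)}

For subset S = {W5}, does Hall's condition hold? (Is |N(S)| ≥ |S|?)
Yes: |N(S)| = 1, |S| = 1

Subset S = {W5}
Neighbors N(S) = {J2}

|N(S)| = 1, |S| = 1
Hall's condition: |N(S)| ≥ |S| is satisfied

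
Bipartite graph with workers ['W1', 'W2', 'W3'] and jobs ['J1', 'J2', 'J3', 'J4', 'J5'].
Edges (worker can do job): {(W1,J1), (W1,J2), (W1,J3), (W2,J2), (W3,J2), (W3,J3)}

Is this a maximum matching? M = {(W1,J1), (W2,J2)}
No, size 2 is not maximum

Proposed matching has size 2.
Maximum matching size for this graph: 3.

This is NOT maximum - can be improved to size 3.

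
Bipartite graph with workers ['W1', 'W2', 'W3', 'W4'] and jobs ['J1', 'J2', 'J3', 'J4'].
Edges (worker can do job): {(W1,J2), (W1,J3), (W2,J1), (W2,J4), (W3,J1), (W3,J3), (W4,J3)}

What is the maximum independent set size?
Maximum independent set = 4

By König's theorem:
- Min vertex cover = Max matching = 4
- Max independent set = Total vertices - Min vertex cover
- Max independent set = 8 - 4 = 4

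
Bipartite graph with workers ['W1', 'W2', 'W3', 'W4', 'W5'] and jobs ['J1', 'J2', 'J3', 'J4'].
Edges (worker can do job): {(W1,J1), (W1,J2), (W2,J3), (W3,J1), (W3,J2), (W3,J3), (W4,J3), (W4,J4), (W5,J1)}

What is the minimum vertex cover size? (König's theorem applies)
Minimum vertex cover size = 4

By König's theorem: in bipartite graphs,
min vertex cover = max matching = 4

Maximum matching has size 4, so minimum vertex cover also has size 4.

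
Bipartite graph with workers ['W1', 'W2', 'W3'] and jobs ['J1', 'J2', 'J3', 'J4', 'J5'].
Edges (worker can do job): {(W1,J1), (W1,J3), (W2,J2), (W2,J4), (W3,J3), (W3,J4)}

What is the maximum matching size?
Maximum matching size = 3

Maximum matching: {(W1,J1), (W2,J2), (W3,J3)}
Size: 3

This assigns 3 workers to 3 distinct jobs.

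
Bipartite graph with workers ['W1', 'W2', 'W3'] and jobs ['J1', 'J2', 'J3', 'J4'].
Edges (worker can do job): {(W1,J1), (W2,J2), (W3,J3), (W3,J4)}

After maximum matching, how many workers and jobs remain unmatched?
Unmatched: 0 workers, 1 jobs

Maximum matching size: 3
Workers: 3 total, 3 matched, 0 unmatched
Jobs: 4 total, 3 matched, 1 unmatched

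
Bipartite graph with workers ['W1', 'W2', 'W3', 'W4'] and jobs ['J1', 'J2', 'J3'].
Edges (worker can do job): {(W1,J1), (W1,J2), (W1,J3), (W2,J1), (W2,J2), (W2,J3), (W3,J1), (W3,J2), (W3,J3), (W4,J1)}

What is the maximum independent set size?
Maximum independent set = 4

By König's theorem:
- Min vertex cover = Max matching = 3
- Max independent set = Total vertices - Min vertex cover
- Max independent set = 7 - 3 = 4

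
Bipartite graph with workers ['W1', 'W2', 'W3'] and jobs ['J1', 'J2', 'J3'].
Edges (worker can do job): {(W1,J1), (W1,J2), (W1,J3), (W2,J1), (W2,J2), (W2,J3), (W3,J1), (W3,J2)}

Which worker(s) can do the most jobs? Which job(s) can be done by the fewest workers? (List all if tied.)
Most versatile: W1, W2 (3 jobs); Least covered: J3 (2 workers)

Worker degrees (jobs they can do): W1:3, W2:3, W3:2
Job degrees (workers who can do it): J1:3, J2:3, J3:2

Maximum worker degree is 3, achieved by: W1, W2
Minimum job degree is 2, achieved by: J3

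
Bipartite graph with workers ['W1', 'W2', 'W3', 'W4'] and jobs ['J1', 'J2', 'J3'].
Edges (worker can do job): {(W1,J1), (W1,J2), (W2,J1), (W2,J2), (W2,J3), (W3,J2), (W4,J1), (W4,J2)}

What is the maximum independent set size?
Maximum independent set = 4

By König's theorem:
- Min vertex cover = Max matching = 3
- Max independent set = Total vertices - Min vertex cover
- Max independent set = 7 - 3 = 4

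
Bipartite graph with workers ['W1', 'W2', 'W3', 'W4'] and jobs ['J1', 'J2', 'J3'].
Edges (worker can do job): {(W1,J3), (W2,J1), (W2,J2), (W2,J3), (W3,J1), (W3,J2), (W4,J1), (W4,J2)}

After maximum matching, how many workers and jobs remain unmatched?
Unmatched: 1 workers, 0 jobs

Maximum matching size: 3
Workers: 4 total, 3 matched, 1 unmatched
Jobs: 3 total, 3 matched, 0 unmatched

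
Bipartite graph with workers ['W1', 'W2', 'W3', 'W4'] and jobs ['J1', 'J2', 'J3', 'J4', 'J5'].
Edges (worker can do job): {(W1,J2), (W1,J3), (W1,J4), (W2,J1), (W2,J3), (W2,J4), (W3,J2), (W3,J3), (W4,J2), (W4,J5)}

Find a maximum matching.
Matching: {(W1,J4), (W2,J3), (W3,J2), (W4,J5)}

Maximum matching (size 4):
  W1 → J4
  W2 → J3
  W3 → J2
  W4 → J5

Each worker is assigned to at most one job, and each job to at most one worker.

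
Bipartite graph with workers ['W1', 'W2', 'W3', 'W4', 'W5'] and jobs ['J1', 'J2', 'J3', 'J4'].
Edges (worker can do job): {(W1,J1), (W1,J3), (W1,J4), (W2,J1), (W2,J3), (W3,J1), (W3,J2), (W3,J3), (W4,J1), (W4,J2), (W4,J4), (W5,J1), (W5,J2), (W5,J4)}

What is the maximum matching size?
Maximum matching size = 4

Maximum matching: {(W1,J1), (W3,J3), (W4,J2), (W5,J4)}
Size: 4

This assigns 4 workers to 4 distinct jobs.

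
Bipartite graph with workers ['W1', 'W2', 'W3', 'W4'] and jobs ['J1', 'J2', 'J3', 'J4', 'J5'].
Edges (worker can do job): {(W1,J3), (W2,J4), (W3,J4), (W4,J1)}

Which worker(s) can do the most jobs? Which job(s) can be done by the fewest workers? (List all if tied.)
Most versatile: W1, W2, W3, W4 (1 jobs); Least covered: J2, J5 (0 workers)

Worker degrees (jobs they can do): W1:1, W2:1, W3:1, W4:1
Job degrees (workers who can do it): J1:1, J2:0, J3:1, J4:2, J5:0

Maximum worker degree is 1, achieved by: W1, W2, W3, W4
Minimum job degree is 0, achieved by: J2, J5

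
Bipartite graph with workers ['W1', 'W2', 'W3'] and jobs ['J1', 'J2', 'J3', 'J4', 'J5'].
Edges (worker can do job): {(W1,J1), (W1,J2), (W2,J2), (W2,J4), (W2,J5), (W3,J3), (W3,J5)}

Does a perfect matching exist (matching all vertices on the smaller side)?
Yes, perfect matching exists (size 3)

Perfect matching: {(W1,J1), (W2,J2), (W3,J3)}
All 3 vertices on the smaller side are matched.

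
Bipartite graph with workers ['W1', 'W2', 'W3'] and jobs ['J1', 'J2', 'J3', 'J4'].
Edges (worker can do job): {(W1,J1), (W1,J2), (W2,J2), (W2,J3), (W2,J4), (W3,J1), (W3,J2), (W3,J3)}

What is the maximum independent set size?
Maximum independent set = 4

By König's theorem:
- Min vertex cover = Max matching = 3
- Max independent set = Total vertices - Min vertex cover
- Max independent set = 7 - 3 = 4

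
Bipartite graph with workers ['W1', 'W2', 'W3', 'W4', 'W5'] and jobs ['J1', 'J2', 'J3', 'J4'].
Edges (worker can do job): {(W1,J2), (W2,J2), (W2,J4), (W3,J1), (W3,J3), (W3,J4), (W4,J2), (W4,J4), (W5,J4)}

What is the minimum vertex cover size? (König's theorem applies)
Minimum vertex cover size = 3

By König's theorem: in bipartite graphs,
min vertex cover = max matching = 3

Maximum matching has size 3, so minimum vertex cover also has size 3.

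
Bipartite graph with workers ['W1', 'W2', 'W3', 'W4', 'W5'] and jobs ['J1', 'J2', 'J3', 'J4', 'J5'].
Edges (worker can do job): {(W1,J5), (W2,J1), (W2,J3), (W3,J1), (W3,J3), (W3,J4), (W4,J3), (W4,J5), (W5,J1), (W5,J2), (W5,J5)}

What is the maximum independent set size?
Maximum independent set = 5

By König's theorem:
- Min vertex cover = Max matching = 5
- Max independent set = Total vertices - Min vertex cover
- Max independent set = 10 - 5 = 5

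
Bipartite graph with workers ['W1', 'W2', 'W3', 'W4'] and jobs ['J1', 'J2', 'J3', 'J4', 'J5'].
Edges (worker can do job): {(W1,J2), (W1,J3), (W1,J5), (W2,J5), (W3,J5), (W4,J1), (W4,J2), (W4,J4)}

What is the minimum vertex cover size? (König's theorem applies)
Minimum vertex cover size = 3

By König's theorem: in bipartite graphs,
min vertex cover = max matching = 3

Maximum matching has size 3, so minimum vertex cover also has size 3.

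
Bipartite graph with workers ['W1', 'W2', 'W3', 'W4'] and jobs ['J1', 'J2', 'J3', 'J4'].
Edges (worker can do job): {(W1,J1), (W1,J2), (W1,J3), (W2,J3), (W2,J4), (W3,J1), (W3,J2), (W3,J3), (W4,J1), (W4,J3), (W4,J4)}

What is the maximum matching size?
Maximum matching size = 4

Maximum matching: {(W1,J3), (W2,J4), (W3,J2), (W4,J1)}
Size: 4

This assigns 4 workers to 4 distinct jobs.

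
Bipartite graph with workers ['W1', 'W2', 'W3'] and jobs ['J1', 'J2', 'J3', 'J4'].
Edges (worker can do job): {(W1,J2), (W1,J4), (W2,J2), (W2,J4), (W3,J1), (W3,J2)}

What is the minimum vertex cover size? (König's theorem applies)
Minimum vertex cover size = 3

By König's theorem: in bipartite graphs,
min vertex cover = max matching = 3

Maximum matching has size 3, so minimum vertex cover also has size 3.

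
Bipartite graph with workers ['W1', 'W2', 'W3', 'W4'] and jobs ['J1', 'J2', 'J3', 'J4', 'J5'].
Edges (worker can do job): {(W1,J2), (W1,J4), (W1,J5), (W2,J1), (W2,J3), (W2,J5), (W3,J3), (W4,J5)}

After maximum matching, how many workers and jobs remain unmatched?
Unmatched: 0 workers, 1 jobs

Maximum matching size: 4
Workers: 4 total, 4 matched, 0 unmatched
Jobs: 5 total, 4 matched, 1 unmatched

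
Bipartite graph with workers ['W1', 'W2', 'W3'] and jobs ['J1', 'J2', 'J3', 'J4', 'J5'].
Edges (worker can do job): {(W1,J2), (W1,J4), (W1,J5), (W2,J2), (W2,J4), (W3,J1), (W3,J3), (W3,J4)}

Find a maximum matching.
Matching: {(W1,J5), (W2,J2), (W3,J1)}

Maximum matching (size 3):
  W1 → J5
  W2 → J2
  W3 → J1

Each worker is assigned to at most one job, and each job to at most one worker.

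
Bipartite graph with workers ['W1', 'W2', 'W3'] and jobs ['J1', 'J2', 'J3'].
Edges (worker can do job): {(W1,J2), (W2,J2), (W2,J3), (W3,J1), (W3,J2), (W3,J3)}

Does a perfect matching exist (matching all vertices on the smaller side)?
Yes, perfect matching exists (size 3)

Perfect matching: {(W1,J2), (W2,J3), (W3,J1)}
All 3 vertices on the smaller side are matched.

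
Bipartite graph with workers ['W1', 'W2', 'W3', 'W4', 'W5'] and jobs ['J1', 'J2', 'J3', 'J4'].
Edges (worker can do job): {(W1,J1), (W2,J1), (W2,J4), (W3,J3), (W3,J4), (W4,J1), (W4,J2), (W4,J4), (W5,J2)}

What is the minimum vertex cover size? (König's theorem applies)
Minimum vertex cover size = 4

By König's theorem: in bipartite graphs,
min vertex cover = max matching = 4

Maximum matching has size 4, so minimum vertex cover also has size 4.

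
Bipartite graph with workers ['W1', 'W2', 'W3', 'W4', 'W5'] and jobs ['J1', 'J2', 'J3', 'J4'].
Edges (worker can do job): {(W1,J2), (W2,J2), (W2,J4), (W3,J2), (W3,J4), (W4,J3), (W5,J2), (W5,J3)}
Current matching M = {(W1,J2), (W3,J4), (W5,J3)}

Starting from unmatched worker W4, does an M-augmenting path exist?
No augmenting path from W4

Alternating search from W4 reaches jobs: {J2, J3}.
Every reachable job is already matched in M, and following those matched edges back to workers exposes no further unvisited jobs.
No M-augmenting path from W4 exists.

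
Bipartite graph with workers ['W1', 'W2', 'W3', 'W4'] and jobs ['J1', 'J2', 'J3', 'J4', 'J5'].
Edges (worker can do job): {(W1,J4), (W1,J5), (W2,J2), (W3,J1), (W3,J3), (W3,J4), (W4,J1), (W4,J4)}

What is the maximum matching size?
Maximum matching size = 4

Maximum matching: {(W1,J5), (W2,J2), (W3,J3), (W4,J4)}
Size: 4

This assigns 4 workers to 4 distinct jobs.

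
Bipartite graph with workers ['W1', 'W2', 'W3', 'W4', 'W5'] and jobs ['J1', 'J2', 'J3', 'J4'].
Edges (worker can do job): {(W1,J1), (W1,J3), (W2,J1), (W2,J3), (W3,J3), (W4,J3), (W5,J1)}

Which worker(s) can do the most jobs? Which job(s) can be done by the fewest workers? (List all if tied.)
Most versatile: W1, W2 (2 jobs); Least covered: J2, J4 (0 workers)

Worker degrees (jobs they can do): W1:2, W2:2, W3:1, W4:1, W5:1
Job degrees (workers who can do it): J1:3, J2:0, J3:4, J4:0

Maximum worker degree is 2, achieved by: W1, W2
Minimum job degree is 0, achieved by: J2, J4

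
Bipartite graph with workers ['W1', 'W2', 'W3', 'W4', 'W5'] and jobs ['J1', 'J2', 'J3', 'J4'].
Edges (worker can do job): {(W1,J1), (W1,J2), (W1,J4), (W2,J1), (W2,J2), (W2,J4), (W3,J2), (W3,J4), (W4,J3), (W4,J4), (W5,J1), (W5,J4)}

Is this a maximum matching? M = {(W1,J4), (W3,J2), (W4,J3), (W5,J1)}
Yes, size 4 is maximum

Proposed matching has size 4.
Maximum matching size for this graph: 4.

This is a maximum matching.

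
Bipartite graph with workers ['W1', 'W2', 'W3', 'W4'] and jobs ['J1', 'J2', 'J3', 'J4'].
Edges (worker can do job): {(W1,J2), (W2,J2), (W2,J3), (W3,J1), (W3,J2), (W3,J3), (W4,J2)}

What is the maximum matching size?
Maximum matching size = 3

Maximum matching: {(W2,J3), (W3,J1), (W4,J2)}
Size: 3

This assigns 3 workers to 3 distinct jobs.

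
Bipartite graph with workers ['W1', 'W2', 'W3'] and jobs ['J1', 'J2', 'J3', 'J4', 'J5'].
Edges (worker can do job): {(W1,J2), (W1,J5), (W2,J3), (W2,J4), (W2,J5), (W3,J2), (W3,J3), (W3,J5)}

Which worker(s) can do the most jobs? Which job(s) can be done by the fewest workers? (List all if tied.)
Most versatile: W2, W3 (3 jobs); Least covered: J1 (0 workers)

Worker degrees (jobs they can do): W1:2, W2:3, W3:3
Job degrees (workers who can do it): J1:0, J2:2, J3:2, J4:1, J5:3

Maximum worker degree is 3, achieved by: W2, W3
Minimum job degree is 0, achieved by: J1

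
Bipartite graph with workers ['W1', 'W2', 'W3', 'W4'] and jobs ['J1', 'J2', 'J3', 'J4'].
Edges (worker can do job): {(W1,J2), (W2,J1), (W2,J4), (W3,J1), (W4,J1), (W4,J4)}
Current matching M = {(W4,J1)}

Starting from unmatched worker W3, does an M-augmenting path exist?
Yes: W3 → J1 → W4 → J4

An M-augmenting path alternates non-matching / matching edges, starting and ending at unmatched vertices.
Path: W3 → J1 → W4 → J4
(J4 is unmatched in M, so the path is augmenting.)
Flipping edges along this path would increase |M| from 1 to 2.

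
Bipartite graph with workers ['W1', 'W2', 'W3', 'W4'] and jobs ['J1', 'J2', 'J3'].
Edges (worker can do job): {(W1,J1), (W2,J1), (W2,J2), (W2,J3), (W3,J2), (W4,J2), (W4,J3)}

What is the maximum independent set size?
Maximum independent set = 4

By König's theorem:
- Min vertex cover = Max matching = 3
- Max independent set = Total vertices - Min vertex cover
- Max independent set = 7 - 3 = 4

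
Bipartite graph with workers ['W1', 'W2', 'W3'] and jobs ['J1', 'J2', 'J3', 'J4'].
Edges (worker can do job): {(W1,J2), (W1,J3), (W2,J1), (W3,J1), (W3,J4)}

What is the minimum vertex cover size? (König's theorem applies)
Minimum vertex cover size = 3

By König's theorem: in bipartite graphs,
min vertex cover = max matching = 3

Maximum matching has size 3, so minimum vertex cover also has size 3.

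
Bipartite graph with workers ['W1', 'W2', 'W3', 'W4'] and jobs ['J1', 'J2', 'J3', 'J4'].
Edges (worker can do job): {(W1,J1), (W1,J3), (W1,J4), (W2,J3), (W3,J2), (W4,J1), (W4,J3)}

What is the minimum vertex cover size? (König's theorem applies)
Minimum vertex cover size = 4

By König's theorem: in bipartite graphs,
min vertex cover = max matching = 4

Maximum matching has size 4, so minimum vertex cover also has size 4.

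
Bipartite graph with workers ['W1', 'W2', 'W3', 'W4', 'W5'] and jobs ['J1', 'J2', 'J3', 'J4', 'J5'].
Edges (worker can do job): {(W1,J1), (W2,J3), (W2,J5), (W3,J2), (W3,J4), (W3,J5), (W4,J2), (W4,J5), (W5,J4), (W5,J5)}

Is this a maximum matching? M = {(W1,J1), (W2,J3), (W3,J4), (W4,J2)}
No, size 4 is not maximum

Proposed matching has size 4.
Maximum matching size for this graph: 5.

This is NOT maximum - can be improved to size 5.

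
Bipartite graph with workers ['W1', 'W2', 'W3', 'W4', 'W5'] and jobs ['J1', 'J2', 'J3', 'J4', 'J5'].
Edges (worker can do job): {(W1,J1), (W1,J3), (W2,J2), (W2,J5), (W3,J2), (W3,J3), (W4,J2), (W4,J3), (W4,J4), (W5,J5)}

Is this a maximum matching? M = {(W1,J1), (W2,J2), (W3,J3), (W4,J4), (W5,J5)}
Yes, size 5 is maximum

Proposed matching has size 5.
Maximum matching size for this graph: 5.

This is a maximum matching.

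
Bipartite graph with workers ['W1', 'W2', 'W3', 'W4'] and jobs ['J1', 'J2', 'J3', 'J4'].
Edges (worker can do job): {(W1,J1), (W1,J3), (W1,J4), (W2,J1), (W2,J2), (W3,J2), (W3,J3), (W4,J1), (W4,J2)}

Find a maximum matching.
Matching: {(W1,J4), (W2,J2), (W3,J3), (W4,J1)}

Maximum matching (size 4):
  W1 → J4
  W2 → J2
  W3 → J3
  W4 → J1

Each worker is assigned to at most one job, and each job to at most one worker.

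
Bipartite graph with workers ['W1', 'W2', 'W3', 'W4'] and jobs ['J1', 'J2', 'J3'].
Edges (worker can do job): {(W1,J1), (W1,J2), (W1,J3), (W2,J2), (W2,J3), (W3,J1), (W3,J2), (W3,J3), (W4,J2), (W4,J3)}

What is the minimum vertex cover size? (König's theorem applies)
Minimum vertex cover size = 3

By König's theorem: in bipartite graphs,
min vertex cover = max matching = 3

Maximum matching has size 3, so minimum vertex cover also has size 3.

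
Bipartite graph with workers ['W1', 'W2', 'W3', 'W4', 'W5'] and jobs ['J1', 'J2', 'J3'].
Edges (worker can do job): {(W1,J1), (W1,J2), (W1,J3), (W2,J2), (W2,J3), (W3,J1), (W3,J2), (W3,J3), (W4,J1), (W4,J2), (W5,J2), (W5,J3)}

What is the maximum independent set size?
Maximum independent set = 5

By König's theorem:
- Min vertex cover = Max matching = 3
- Max independent set = Total vertices - Min vertex cover
- Max independent set = 8 - 3 = 5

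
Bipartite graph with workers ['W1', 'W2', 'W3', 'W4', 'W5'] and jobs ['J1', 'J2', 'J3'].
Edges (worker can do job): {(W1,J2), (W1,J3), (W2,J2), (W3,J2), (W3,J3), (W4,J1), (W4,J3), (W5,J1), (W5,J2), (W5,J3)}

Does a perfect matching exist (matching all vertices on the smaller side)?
Yes, perfect matching exists (size 3)

Perfect matching: {(W3,J2), (W4,J1), (W5,J3)}
All 3 vertices on the smaller side are matched.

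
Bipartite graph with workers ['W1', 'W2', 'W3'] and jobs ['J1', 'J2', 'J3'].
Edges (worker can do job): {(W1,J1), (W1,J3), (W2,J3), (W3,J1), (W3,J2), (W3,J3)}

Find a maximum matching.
Matching: {(W1,J1), (W2,J3), (W3,J2)}

Maximum matching (size 3):
  W1 → J1
  W2 → J3
  W3 → J2

Each worker is assigned to at most one job, and each job to at most one worker.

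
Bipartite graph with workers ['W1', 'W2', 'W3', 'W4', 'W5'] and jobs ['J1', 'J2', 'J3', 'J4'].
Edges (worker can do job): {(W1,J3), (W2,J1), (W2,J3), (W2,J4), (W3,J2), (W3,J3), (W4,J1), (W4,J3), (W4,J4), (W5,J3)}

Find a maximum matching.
Matching: {(W2,J1), (W3,J2), (W4,J4), (W5,J3)}

Maximum matching (size 4):
  W2 → J1
  W3 → J2
  W4 → J4
  W5 → J3

Each worker is assigned to at most one job, and each job to at most one worker.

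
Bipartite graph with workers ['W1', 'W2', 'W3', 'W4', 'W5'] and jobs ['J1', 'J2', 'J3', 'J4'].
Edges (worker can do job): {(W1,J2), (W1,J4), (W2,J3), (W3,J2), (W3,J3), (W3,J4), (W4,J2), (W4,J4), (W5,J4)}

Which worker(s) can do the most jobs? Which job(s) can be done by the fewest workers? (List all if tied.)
Most versatile: W3 (3 jobs); Least covered: J1 (0 workers)

Worker degrees (jobs they can do): W1:2, W2:1, W3:3, W4:2, W5:1
Job degrees (workers who can do it): J1:0, J2:3, J3:2, J4:4

Maximum worker degree is 3, achieved by: W3
Minimum job degree is 0, achieved by: J1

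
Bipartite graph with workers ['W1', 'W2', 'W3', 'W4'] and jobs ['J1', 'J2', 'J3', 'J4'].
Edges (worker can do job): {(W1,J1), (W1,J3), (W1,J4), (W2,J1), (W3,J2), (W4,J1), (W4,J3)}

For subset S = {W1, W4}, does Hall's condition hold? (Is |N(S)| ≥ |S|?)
Yes: |N(S)| = 3, |S| = 2

Subset S = {W1, W4}
Neighbors N(S) = {J1, J3, J4}

|N(S)| = 3, |S| = 2
Hall's condition: |N(S)| ≥ |S| is satisfied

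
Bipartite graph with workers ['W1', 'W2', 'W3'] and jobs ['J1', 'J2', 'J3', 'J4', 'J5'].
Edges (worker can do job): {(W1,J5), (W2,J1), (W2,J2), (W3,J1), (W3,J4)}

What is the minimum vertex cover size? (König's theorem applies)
Minimum vertex cover size = 3

By König's theorem: in bipartite graphs,
min vertex cover = max matching = 3

Maximum matching has size 3, so minimum vertex cover also has size 3.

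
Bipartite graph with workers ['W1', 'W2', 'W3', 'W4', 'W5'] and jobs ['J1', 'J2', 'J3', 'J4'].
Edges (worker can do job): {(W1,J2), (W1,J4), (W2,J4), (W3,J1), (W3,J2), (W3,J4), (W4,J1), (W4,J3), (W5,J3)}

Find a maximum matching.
Matching: {(W1,J2), (W3,J4), (W4,J1), (W5,J3)}

Maximum matching (size 4):
  W1 → J2
  W3 → J4
  W4 → J1
  W5 → J3

Each worker is assigned to at most one job, and each job to at most one worker.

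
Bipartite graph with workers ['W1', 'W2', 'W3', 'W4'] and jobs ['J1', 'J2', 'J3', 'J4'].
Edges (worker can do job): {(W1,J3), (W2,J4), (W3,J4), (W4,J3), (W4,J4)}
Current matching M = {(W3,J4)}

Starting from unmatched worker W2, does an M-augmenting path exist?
No augmenting path from W2

Alternating search from W2 reaches jobs: {J4}.
Every reachable job is already matched in M, and following those matched edges back to workers exposes no further unvisited jobs.
No M-augmenting path from W2 exists.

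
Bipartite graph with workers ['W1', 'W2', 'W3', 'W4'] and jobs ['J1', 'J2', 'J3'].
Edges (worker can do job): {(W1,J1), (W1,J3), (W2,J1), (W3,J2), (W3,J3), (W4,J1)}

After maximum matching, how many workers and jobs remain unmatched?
Unmatched: 1 workers, 0 jobs

Maximum matching size: 3
Workers: 4 total, 3 matched, 1 unmatched
Jobs: 3 total, 3 matched, 0 unmatched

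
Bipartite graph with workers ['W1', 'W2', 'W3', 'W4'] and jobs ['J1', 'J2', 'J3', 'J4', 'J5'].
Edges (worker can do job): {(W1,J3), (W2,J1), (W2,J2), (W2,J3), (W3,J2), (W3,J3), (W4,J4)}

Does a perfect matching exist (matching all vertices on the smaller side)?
Yes, perfect matching exists (size 4)

Perfect matching: {(W1,J3), (W2,J1), (W3,J2), (W4,J4)}
All 4 vertices on the smaller side are matched.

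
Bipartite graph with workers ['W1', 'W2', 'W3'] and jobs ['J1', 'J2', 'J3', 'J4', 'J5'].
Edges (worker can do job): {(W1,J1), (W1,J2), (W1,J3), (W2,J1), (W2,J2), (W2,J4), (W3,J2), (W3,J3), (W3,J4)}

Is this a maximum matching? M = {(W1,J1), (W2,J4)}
No, size 2 is not maximum

Proposed matching has size 2.
Maximum matching size for this graph: 3.

This is NOT maximum - can be improved to size 3.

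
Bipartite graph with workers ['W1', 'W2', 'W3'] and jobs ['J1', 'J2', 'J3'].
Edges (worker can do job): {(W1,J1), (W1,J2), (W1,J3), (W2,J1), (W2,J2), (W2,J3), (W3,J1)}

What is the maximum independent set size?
Maximum independent set = 3

By König's theorem:
- Min vertex cover = Max matching = 3
- Max independent set = Total vertices - Min vertex cover
- Max independent set = 6 - 3 = 3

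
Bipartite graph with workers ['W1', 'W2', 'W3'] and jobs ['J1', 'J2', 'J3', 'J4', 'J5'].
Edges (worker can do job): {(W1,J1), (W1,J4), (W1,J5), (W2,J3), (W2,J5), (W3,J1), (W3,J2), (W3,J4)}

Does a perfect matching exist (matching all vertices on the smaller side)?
Yes, perfect matching exists (size 3)

Perfect matching: {(W1,J5), (W2,J3), (W3,J1)}
All 3 vertices on the smaller side are matched.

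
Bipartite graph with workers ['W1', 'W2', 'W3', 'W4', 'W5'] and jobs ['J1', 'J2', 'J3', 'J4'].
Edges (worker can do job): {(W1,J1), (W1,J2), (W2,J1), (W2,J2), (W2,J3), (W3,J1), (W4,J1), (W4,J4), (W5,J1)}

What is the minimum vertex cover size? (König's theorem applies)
Minimum vertex cover size = 4

By König's theorem: in bipartite graphs,
min vertex cover = max matching = 4

Maximum matching has size 4, so minimum vertex cover also has size 4.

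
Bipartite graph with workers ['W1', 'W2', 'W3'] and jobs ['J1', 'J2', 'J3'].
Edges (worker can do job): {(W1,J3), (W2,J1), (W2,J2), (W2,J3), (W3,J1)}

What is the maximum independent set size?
Maximum independent set = 3

By König's theorem:
- Min vertex cover = Max matching = 3
- Max independent set = Total vertices - Min vertex cover
- Max independent set = 6 - 3 = 3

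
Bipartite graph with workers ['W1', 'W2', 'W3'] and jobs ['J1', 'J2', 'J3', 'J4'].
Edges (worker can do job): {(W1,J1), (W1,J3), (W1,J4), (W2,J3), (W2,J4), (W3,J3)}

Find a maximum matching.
Matching: {(W1,J1), (W2,J4), (W3,J3)}

Maximum matching (size 3):
  W1 → J1
  W2 → J4
  W3 → J3

Each worker is assigned to at most one job, and each job to at most one worker.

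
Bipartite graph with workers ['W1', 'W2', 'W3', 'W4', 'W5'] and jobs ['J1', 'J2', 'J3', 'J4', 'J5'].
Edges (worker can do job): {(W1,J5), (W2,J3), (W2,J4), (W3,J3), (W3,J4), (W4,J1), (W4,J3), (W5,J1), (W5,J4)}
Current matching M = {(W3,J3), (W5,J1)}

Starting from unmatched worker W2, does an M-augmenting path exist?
Yes: W2 → J4

An M-augmenting path alternates non-matching / matching edges, starting and ending at unmatched vertices.
Path: W2 → J4
(J4 is unmatched in M, so the path is augmenting.)
Flipping edges along this path would increase |M| from 2 to 3.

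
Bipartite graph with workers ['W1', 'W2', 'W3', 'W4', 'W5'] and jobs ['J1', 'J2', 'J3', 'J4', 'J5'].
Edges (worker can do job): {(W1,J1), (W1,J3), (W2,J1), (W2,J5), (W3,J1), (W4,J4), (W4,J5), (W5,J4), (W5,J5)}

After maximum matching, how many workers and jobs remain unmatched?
Unmatched: 1 workers, 1 jobs

Maximum matching size: 4
Workers: 5 total, 4 matched, 1 unmatched
Jobs: 5 total, 4 matched, 1 unmatched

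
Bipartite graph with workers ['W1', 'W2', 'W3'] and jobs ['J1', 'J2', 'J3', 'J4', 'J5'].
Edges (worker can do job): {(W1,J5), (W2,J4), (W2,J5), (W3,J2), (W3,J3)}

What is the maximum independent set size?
Maximum independent set = 5

By König's theorem:
- Min vertex cover = Max matching = 3
- Max independent set = Total vertices - Min vertex cover
- Max independent set = 8 - 3 = 5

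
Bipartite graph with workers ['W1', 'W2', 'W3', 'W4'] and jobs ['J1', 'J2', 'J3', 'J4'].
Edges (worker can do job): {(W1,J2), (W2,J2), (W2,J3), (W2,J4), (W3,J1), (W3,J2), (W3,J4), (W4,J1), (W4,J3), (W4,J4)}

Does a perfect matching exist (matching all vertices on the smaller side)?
Yes, perfect matching exists (size 4)

Perfect matching: {(W1,J2), (W2,J3), (W3,J4), (W4,J1)}
All 4 vertices on the smaller side are matched.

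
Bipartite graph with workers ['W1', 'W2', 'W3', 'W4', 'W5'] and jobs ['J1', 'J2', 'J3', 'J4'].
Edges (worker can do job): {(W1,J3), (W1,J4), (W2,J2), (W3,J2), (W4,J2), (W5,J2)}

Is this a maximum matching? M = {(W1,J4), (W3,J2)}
Yes, size 2 is maximum

Proposed matching has size 2.
Maximum matching size for this graph: 2.

This is a maximum matching.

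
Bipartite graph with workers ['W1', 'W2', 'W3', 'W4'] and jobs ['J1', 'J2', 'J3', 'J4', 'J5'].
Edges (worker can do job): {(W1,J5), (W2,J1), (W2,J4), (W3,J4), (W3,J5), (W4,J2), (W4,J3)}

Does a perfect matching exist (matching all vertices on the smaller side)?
Yes, perfect matching exists (size 4)

Perfect matching: {(W1,J5), (W2,J1), (W3,J4), (W4,J3)}
All 4 vertices on the smaller side are matched.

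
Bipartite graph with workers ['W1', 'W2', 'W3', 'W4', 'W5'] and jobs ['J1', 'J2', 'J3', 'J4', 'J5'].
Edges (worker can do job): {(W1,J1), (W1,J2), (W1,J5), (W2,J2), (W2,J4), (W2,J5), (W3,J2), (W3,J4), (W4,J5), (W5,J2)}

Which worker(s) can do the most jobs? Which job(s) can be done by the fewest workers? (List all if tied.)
Most versatile: W1, W2 (3 jobs); Least covered: J3 (0 workers)

Worker degrees (jobs they can do): W1:3, W2:3, W3:2, W4:1, W5:1
Job degrees (workers who can do it): J1:1, J2:4, J3:0, J4:2, J5:3

Maximum worker degree is 3, achieved by: W1, W2
Minimum job degree is 0, achieved by: J3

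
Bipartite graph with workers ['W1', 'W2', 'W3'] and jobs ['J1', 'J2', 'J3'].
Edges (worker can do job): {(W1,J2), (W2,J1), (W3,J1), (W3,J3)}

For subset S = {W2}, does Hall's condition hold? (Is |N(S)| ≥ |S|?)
Yes: |N(S)| = 1, |S| = 1

Subset S = {W2}
Neighbors N(S) = {J1}

|N(S)| = 1, |S| = 1
Hall's condition: |N(S)| ≥ |S| is satisfied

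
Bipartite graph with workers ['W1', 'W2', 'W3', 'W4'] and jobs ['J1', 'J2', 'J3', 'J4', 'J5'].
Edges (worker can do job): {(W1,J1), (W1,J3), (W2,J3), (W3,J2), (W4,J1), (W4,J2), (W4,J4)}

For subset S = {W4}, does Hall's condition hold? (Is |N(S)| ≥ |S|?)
Yes: |N(S)| = 3, |S| = 1

Subset S = {W4}
Neighbors N(S) = {J1, J2, J4}

|N(S)| = 3, |S| = 1
Hall's condition: |N(S)| ≥ |S| is satisfied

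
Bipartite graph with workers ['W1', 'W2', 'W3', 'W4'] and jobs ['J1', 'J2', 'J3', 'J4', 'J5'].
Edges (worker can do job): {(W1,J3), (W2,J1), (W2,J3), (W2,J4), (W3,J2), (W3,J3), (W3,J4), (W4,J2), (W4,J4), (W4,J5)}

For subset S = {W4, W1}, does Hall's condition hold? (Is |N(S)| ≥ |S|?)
Yes: |N(S)| = 4, |S| = 2

Subset S = {W4, W1}
Neighbors N(S) = {J2, J3, J4, J5}

|N(S)| = 4, |S| = 2
Hall's condition: |N(S)| ≥ |S| is satisfied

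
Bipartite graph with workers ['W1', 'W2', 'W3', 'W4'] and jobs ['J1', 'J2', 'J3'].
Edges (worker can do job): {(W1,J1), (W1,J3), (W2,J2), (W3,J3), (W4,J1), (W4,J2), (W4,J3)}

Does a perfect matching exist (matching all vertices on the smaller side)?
Yes, perfect matching exists (size 3)

Perfect matching: {(W2,J2), (W3,J3), (W4,J1)}
All 3 vertices on the smaller side are matched.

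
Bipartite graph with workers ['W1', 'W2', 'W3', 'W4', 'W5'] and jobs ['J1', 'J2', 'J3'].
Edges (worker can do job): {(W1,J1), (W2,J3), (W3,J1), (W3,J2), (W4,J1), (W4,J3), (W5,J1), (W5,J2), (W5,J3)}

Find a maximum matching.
Matching: {(W3,J1), (W4,J3), (W5,J2)}

Maximum matching (size 3):
  W3 → J1
  W4 → J3
  W5 → J2

Each worker is assigned to at most one job, and each job to at most one worker.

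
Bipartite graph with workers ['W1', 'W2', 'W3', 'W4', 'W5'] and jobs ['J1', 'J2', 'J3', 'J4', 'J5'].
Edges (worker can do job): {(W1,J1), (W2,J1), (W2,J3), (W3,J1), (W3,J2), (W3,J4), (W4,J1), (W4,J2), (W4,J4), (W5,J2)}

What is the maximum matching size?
Maximum matching size = 4

Maximum matching: {(W1,J1), (W2,J3), (W3,J2), (W4,J4)}
Size: 4

This assigns 4 workers to 4 distinct jobs.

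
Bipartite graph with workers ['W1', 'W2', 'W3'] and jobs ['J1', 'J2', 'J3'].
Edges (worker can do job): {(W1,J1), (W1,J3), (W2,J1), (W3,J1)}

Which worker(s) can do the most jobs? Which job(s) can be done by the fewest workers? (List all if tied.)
Most versatile: W1 (2 jobs); Least covered: J2 (0 workers)

Worker degrees (jobs they can do): W1:2, W2:1, W3:1
Job degrees (workers who can do it): J1:3, J2:0, J3:1

Maximum worker degree is 2, achieved by: W1
Minimum job degree is 0, achieved by: J2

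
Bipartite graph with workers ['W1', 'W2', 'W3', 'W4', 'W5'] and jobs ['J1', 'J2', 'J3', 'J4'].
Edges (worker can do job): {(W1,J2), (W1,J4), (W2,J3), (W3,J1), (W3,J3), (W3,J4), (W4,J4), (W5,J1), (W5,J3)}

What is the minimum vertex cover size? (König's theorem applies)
Minimum vertex cover size = 4

By König's theorem: in bipartite graphs,
min vertex cover = max matching = 4

Maximum matching has size 4, so minimum vertex cover also has size 4.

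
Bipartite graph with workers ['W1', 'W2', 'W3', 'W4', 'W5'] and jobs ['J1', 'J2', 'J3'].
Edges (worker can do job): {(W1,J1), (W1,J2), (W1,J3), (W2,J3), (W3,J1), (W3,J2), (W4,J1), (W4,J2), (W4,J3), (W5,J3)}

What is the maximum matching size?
Maximum matching size = 3

Maximum matching: {(W3,J1), (W4,J2), (W5,J3)}
Size: 3

This assigns 3 workers to 3 distinct jobs.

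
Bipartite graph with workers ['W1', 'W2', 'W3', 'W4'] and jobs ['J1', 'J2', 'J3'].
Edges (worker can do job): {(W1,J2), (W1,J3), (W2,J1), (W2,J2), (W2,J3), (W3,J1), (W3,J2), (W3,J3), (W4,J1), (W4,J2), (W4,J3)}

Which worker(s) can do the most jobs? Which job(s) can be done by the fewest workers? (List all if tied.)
Most versatile: W2, W3, W4 (3 jobs); Least covered: J1 (3 workers)

Worker degrees (jobs they can do): W1:2, W2:3, W3:3, W4:3
Job degrees (workers who can do it): J1:3, J2:4, J3:4

Maximum worker degree is 3, achieved by: W2, W3, W4
Minimum job degree is 3, achieved by: J1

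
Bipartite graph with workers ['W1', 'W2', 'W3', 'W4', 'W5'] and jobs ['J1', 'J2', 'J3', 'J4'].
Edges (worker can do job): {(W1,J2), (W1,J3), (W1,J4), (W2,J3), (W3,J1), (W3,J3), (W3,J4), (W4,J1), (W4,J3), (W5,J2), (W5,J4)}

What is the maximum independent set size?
Maximum independent set = 5

By König's theorem:
- Min vertex cover = Max matching = 4
- Max independent set = Total vertices - Min vertex cover
- Max independent set = 9 - 4 = 5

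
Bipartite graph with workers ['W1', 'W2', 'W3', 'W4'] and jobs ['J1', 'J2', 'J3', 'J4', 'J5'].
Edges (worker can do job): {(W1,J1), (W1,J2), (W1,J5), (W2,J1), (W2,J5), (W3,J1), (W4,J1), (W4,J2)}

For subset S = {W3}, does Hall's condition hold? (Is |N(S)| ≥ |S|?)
Yes: |N(S)| = 1, |S| = 1

Subset S = {W3}
Neighbors N(S) = {J1}

|N(S)| = 1, |S| = 1
Hall's condition: |N(S)| ≥ |S| is satisfied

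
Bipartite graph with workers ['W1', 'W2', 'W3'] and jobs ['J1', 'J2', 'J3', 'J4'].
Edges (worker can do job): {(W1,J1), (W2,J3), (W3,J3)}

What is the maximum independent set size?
Maximum independent set = 5

By König's theorem:
- Min vertex cover = Max matching = 2
- Max independent set = Total vertices - Min vertex cover
- Max independent set = 7 - 2 = 5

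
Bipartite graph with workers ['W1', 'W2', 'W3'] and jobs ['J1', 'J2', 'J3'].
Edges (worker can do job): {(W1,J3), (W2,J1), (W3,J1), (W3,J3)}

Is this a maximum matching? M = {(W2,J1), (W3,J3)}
Yes, size 2 is maximum

Proposed matching has size 2.
Maximum matching size for this graph: 2.

This is a maximum matching.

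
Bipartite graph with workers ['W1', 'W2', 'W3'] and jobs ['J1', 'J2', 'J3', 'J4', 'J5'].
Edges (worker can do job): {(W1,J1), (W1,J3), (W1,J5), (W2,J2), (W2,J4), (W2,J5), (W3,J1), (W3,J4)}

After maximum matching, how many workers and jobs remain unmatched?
Unmatched: 0 workers, 2 jobs

Maximum matching size: 3
Workers: 3 total, 3 matched, 0 unmatched
Jobs: 5 total, 3 matched, 2 unmatched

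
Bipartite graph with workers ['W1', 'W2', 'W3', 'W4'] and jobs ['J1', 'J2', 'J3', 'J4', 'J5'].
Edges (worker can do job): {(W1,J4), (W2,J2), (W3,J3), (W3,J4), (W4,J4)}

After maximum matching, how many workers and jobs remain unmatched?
Unmatched: 1 workers, 2 jobs

Maximum matching size: 3
Workers: 4 total, 3 matched, 1 unmatched
Jobs: 5 total, 3 matched, 2 unmatched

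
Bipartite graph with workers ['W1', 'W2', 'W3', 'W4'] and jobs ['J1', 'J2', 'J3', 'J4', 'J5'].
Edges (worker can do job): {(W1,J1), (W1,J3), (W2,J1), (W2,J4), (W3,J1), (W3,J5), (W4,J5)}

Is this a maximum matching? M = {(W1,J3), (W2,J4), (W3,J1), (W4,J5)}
Yes, size 4 is maximum

Proposed matching has size 4.
Maximum matching size for this graph: 4.

This is a maximum matching.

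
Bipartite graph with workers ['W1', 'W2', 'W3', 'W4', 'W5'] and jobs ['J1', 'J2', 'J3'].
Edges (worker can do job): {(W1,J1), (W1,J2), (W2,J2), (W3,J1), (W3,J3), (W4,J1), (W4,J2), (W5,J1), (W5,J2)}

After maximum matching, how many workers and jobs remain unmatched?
Unmatched: 2 workers, 0 jobs

Maximum matching size: 3
Workers: 5 total, 3 matched, 2 unmatched
Jobs: 3 total, 3 matched, 0 unmatched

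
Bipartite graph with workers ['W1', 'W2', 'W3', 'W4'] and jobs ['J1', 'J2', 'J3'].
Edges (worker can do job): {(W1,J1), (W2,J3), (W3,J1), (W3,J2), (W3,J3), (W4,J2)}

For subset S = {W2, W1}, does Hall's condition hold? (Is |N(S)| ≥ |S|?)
Yes: |N(S)| = 2, |S| = 2

Subset S = {W2, W1}
Neighbors N(S) = {J1, J3}

|N(S)| = 2, |S| = 2
Hall's condition: |N(S)| ≥ |S| is satisfied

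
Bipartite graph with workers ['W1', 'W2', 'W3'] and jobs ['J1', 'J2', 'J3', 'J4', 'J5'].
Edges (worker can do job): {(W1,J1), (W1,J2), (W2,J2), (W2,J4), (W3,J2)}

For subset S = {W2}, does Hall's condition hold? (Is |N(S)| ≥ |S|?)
Yes: |N(S)| = 2, |S| = 1

Subset S = {W2}
Neighbors N(S) = {J2, J4}

|N(S)| = 2, |S| = 1
Hall's condition: |N(S)| ≥ |S| is satisfied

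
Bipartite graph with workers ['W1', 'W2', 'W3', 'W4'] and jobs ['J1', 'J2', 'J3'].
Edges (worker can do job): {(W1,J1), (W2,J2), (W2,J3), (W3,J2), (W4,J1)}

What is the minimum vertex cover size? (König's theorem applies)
Minimum vertex cover size = 3

By König's theorem: in bipartite graphs,
min vertex cover = max matching = 3

Maximum matching has size 3, so minimum vertex cover also has size 3.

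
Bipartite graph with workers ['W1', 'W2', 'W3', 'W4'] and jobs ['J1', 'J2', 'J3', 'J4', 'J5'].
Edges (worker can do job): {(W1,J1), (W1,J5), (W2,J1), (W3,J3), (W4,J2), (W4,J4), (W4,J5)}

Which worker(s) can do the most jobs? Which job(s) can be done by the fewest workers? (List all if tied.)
Most versatile: W4 (3 jobs); Least covered: J2, J3, J4 (1 workers)

Worker degrees (jobs they can do): W1:2, W2:1, W3:1, W4:3
Job degrees (workers who can do it): J1:2, J2:1, J3:1, J4:1, J5:2

Maximum worker degree is 3, achieved by: W4
Minimum job degree is 1, achieved by: J2, J3, J4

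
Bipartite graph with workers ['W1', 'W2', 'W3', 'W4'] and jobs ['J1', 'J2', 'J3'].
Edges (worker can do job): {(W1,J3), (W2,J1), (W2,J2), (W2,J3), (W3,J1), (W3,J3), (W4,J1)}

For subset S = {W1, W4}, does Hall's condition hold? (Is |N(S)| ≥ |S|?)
Yes: |N(S)| = 2, |S| = 2

Subset S = {W1, W4}
Neighbors N(S) = {J1, J3}

|N(S)| = 2, |S| = 2
Hall's condition: |N(S)| ≥ |S| is satisfied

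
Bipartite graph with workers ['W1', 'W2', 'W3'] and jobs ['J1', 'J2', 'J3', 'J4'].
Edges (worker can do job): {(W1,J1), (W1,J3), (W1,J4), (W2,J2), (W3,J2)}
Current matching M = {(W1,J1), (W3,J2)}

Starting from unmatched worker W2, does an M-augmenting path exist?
No augmenting path from W2

Alternating search from W2 reaches jobs: {J2}.
Every reachable job is already matched in M, and following those matched edges back to workers exposes no further unvisited jobs.
No M-augmenting path from W2 exists.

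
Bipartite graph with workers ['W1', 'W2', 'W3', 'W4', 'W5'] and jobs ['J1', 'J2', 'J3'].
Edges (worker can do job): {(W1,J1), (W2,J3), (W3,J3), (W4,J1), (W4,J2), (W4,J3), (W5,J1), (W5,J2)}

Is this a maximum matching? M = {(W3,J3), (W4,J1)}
No, size 2 is not maximum

Proposed matching has size 2.
Maximum matching size for this graph: 3.

This is NOT maximum - can be improved to size 3.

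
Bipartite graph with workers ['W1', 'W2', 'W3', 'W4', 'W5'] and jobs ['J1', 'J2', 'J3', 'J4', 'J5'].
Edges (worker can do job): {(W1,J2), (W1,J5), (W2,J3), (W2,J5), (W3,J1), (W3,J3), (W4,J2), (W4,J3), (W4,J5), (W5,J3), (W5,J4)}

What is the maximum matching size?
Maximum matching size = 5

Maximum matching: {(W1,J5), (W2,J3), (W3,J1), (W4,J2), (W5,J4)}
Size: 5

This assigns 5 workers to 5 distinct jobs.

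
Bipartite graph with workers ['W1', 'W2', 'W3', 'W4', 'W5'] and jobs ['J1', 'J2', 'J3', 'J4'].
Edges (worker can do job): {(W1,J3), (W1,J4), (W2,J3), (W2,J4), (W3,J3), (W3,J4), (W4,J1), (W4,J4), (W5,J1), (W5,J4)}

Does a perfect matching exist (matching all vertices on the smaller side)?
No, maximum matching has size 3 < 4

Maximum matching has size 3, need 4 for perfect matching.
Unmatched workers: ['W1', 'W2']
Unmatched jobs: ['J2']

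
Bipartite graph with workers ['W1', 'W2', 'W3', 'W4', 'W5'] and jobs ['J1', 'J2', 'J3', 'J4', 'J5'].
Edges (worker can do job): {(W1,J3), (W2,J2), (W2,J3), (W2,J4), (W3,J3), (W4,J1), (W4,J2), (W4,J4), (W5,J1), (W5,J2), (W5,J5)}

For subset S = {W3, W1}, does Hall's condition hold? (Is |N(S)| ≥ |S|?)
No: |N(S)| = 1, |S| = 2

Subset S = {W3, W1}
Neighbors N(S) = {J3}

|N(S)| = 1, |S| = 2
Hall's condition: |N(S)| ≥ |S| is NOT satisfied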